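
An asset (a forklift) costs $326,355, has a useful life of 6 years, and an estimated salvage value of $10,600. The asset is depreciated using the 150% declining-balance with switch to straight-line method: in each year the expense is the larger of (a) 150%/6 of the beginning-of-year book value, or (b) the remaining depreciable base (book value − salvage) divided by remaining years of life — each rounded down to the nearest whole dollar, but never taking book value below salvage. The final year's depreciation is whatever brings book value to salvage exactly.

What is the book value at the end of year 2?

$183,576

Depreciable base = $326,355 − $10,600 = $315,755.
Year 1: DB = ⌊$326,355 × 150%/6⌋ = $81,588; SL = ⌊$315,755/6⌋ = $52,625 → take DB $81,588. Book value $244,767.
Year 2: DB = ⌊$244,767 × 150%/6⌋ = $61,191; SL = ⌊$234,167/5⌋ = $46,833 → take DB $61,191. Book value $183,576.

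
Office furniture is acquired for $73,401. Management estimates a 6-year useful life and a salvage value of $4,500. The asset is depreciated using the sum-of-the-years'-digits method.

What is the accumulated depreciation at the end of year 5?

Depreciable base = $73,401 − $4,500 = $68,901.
Sum of the years' digits = 6+5+4+3+2+1 = 21.
Year 1: $68,901 × 6/21 = $19,686. Book value $53,715.
Year 2: $68,901 × 5/21 = $16,405. Book value $37,310.
Year 3: $68,901 × 4/21 = $13,124. Book value $24,186.
Year 4: $68,901 × 3/21 = $9,843. Book value $14,343.
Year 5: $68,901 × 2/21 = $6,562. Book value $7,781.
Accumulated through year 5 = $73,401 − $7,781 = $65,620.

$65,620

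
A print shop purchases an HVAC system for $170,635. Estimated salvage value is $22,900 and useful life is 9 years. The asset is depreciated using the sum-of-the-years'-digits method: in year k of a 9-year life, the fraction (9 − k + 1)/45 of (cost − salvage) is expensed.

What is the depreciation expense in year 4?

$19,698

Depreciable base = $170,635 − $22,900 = $147,735.
Sum of the years' digits = 9+8+7+6+5+4+3+2+1 = 45.
Year 1: $147,735 × 9/45 = $29,547. Book value $141,088.
Year 2: $147,735 × 8/45 = $26,264. Book value $114,824.
Year 3: $147,735 × 7/45 = $22,981. Book value $91,843.
Year 4: $147,735 × 6/45 = $19,698. Book value $72,145.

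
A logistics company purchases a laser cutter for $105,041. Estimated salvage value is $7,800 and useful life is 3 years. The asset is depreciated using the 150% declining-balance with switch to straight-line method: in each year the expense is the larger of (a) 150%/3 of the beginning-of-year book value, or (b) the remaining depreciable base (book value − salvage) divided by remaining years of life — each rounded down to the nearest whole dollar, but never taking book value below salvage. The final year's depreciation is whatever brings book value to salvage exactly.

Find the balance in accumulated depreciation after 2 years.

Depreciable base = $105,041 − $7,800 = $97,241.
Year 1: DB = ⌊$105,041 × 150%/3⌋ = $52,520; SL = ⌊$97,241/3⌋ = $32,413 → take DB $52,520. Book value $52,521.
Year 2: DB = ⌊$52,521 × 150%/3⌋ = $26,260; SL = ⌊$44,721/2⌋ = $22,360 → take DB $26,260. Book value $26,261.
Accumulated through year 2 = $105,041 − $26,261 = $78,780.

$78,780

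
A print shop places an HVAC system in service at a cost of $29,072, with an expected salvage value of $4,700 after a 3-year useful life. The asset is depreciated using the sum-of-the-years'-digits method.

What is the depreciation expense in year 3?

Depreciable base = $29,072 − $4,700 = $24,372.
Sum of the years' digits = 3+2+1 = 6.
Year 1: $24,372 × 3/6 = $12,186. Book value $16,886.
Year 2: $24,372 × 2/6 = $8,124. Book value $8,762.
Year 3: $24,372 × 1/6 = $4,062. Book value $4,700.

$4,062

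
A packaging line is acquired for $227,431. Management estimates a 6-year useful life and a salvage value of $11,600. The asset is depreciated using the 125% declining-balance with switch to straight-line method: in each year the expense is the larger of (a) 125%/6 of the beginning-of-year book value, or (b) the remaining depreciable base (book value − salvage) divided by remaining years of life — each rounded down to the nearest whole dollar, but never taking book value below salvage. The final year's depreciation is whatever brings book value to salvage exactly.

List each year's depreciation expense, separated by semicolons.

$47,381; $37,510; $32,735; $32,735; $32,735; $32,735

Depreciable base = $227,431 − $11,600 = $215,831.
Year 1: DB = ⌊$227,431 × 125%/6⌋ = $47,381; SL = ⌊$215,831/6⌋ = $35,971 → take DB $47,381. Book value $180,050.
Year 2: DB = ⌊$180,050 × 125%/6⌋ = $37,510; SL = ⌊$168,450/5⌋ = $33,690 → take DB $37,510. Book value $142,540.
Year 3: DB = ⌊$142,540 × 125%/6⌋ = $29,695; SL = ⌊$130,940/4⌋ = $32,735 → take SL $32,735. Book value $109,805.
Year 4: DB = ⌊$109,805 × 125%/6⌋ = $22,876; SL = ⌊$98,205/3⌋ = $32,735 → take SL $32,735. Book value $77,070.
Year 5: DB = ⌊$77,070 × 125%/6⌋ = $16,056; SL = ⌊$65,470/2⌋ = $32,735 → take SL $32,735. Book value $44,335.
Year 6 (final): $44,335 − $11,600 = $32,735. Book value $11,600.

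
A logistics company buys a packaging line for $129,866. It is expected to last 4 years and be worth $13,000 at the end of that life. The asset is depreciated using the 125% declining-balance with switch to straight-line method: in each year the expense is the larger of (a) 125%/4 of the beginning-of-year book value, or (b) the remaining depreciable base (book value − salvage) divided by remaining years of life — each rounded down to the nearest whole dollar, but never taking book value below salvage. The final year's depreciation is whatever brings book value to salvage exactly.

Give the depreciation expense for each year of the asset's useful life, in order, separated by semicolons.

Depreciable base = $129,866 − $13,000 = $116,866.
Year 1: DB = ⌊$129,866 × 125%/4⌋ = $40,583; SL = ⌊$116,866/4⌋ = $29,216 → take DB $40,583. Book value $89,283.
Year 2: DB = ⌊$89,283 × 125%/4⌋ = $27,900; SL = ⌊$76,283/3⌋ = $25,427 → take DB $27,900. Book value $61,383.
Year 3: DB = ⌊$61,383 × 125%/4⌋ = $19,182; SL = ⌊$48,383/2⌋ = $24,191 → take SL $24,191. Book value $37,192.
Year 4 (final): $37,192 − $13,000 = $24,192. Book value $13,000.

$40,583; $27,900; $24,191; $24,192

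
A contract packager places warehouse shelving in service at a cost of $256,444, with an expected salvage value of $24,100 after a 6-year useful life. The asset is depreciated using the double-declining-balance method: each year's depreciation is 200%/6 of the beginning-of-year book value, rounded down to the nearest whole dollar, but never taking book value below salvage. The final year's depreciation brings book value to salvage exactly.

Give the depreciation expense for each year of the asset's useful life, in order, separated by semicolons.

Depreciable base = $256,444 − $24,100 = $232,344.
Year 1: ⌊$256,444 × 200%/6⌋ = $85,481. Book value $170,963.
Year 2: ⌊$170,963 × 200%/6⌋ = $56,987. Book value $113,976.
Year 3: ⌊$113,976 × 200%/6⌋ = $37,992. Book value $75,984.
Year 4: ⌊$75,984 × 200%/6⌋ = $25,328. Book value $50,656.
Year 5: ⌊$50,656 × 200%/6⌋ = $16,885. Book value $33,771.
Year 6 (final): $33,771 − $24,100 = $9,671. Book value $24,100.

$85,481; $56,987; $37,992; $25,328; $16,885; $9,671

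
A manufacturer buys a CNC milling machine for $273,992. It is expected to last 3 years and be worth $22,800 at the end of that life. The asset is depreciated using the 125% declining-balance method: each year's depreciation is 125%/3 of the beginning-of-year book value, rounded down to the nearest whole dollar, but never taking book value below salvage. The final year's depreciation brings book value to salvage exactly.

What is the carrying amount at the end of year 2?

$93,234

Depreciable base = $273,992 − $22,800 = $251,192.
Year 1: ⌊$273,992 × 125%/3⌋ = $114,163. Book value $159,829.
Year 2: ⌊$159,829 × 125%/3⌋ = $66,595. Book value $93,234.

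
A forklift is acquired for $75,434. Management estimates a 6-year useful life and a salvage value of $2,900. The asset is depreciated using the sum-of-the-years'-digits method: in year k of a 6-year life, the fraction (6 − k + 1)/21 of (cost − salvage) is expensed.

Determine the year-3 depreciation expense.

$13,816

Depreciable base = $75,434 − $2,900 = $72,534.
Sum of the years' digits = 6+5+4+3+2+1 = 21.
Year 1: $72,534 × 6/21 = $20,724. Book value $54,710.
Year 2: $72,534 × 5/21 = $17,270. Book value $37,440.
Year 3: $72,534 × 4/21 = $13,816. Book value $23,624.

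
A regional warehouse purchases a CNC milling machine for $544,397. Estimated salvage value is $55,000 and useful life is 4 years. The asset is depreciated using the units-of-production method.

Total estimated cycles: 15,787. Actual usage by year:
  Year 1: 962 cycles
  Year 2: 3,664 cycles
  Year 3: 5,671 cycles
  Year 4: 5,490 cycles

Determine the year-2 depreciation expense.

$113,584

Depreciable base = $544,397 − $55,000 = $489,397.
Rate = $489,397 / 15,787 cycles = $31 per cycle.
Year 1: 962 × $31 = $29,822. Book value $514,575.
Year 2: 3,664 × $31 = $113,584. Book value $400,991.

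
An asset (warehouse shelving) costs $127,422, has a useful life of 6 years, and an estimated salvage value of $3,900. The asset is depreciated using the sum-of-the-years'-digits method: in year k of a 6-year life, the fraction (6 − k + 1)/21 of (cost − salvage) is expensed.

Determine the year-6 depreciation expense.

Depreciable base = $127,422 − $3,900 = $123,522.
Sum of the years' digits = 6+5+4+3+2+1 = 21.
Year 1: $123,522 × 6/21 = $35,292. Book value $92,130.
Year 2: $123,522 × 5/21 = $29,410. Book value $62,720.
Year 3: $123,522 × 4/21 = $23,528. Book value $39,192.
Year 4: $123,522 × 3/21 = $17,646. Book value $21,546.
Year 5: $123,522 × 2/21 = $11,764. Book value $9,782.
Year 6: $123,522 × 1/21 = $5,882. Book value $3,900.

$5,882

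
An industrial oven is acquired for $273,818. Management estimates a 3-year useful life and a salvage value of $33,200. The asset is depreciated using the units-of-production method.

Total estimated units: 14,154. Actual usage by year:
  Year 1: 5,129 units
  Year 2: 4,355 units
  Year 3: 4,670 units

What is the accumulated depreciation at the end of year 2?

$161,228

Depreciable base = $273,818 − $33,200 = $240,618.
Rate = $240,618 / 14,154 units = $17 per unit.
Year 1: 5,129 × $17 = $87,193. Book value $186,625.
Year 2: 4,355 × $17 = $74,035. Book value $112,590.
Accumulated through year 2 = $273,818 − $112,590 = $161,228.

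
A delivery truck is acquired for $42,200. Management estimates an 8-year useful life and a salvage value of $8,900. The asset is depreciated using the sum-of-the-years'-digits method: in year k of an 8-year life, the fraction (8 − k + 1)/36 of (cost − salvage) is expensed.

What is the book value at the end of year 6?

Depreciable base = $42,200 − $8,900 = $33,300.
Sum of the years' digits = 8+7+6+5+4+3+2+1 = 36.
Year 1: $33,300 × 8/36 = $7,400. Book value $34,800.
Year 2: $33,300 × 7/36 = $6,475. Book value $28,325.
Year 3: $33,300 × 6/36 = $5,550. Book value $22,775.
Year 4: $33,300 × 5/36 = $4,625. Book value $18,150.
Year 5: $33,300 × 4/36 = $3,700. Book value $14,450.
Year 6: $33,300 × 3/36 = $2,775. Book value $11,675.

$11,675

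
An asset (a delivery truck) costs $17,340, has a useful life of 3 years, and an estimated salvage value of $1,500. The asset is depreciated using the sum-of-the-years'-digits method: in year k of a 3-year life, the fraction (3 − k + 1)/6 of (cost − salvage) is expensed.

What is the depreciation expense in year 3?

$2,640

Depreciable base = $17,340 − $1,500 = $15,840.
Sum of the years' digits = 3+2+1 = 6.
Year 1: $15,840 × 3/6 = $7,920. Book value $9,420.
Year 2: $15,840 × 2/6 = $5,280. Book value $4,140.
Year 3: $15,840 × 1/6 = $2,640. Book value $1,500.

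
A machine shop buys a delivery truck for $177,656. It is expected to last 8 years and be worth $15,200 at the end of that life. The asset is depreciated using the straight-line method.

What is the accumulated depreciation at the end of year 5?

Depreciable base = $177,656 − $15,200 = $162,456.
Annual expense = $162,456 / 8 = $20,307.
End of year 1: book value $157,349.
End of year 2: book value $137,042.
End of year 3: book value $116,735.
End of year 4: book value $96,428.
End of year 5: book value $76,121.
Accumulated through year 5 = $177,656 − $76,121 = $101,535.

$101,535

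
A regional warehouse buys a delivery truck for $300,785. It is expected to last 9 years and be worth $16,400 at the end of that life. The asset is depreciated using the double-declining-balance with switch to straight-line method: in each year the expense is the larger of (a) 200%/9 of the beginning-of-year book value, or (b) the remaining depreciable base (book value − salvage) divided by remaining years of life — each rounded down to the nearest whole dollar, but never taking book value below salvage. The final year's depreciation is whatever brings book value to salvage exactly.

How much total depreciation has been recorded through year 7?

Depreciable base = $300,785 − $16,400 = $284,385.
Year 1: DB = ⌊$300,785 × 200%/9⌋ = $66,841; SL = ⌊$284,385/9⌋ = $31,598 → take DB $66,841. Book value $233,944.
Year 2: DB = ⌊$233,944 × 200%/9⌋ = $51,987; SL = ⌊$217,544/8⌋ = $27,193 → take DB $51,987. Book value $181,957.
Year 3: DB = ⌊$181,957 × 200%/9⌋ = $40,434; SL = ⌊$165,557/7⌋ = $23,651 → take DB $40,434. Book value $141,523.
Year 4: DB = ⌊$141,523 × 200%/9⌋ = $31,449; SL = ⌊$125,123/6⌋ = $20,853 → take DB $31,449. Book value $110,074.
Year 5: DB = ⌊$110,074 × 200%/9⌋ = $24,460; SL = ⌊$93,674/5⌋ = $18,734 → take DB $24,460. Book value $85,614.
Year 6: DB = ⌊$85,614 × 200%/9⌋ = $19,025; SL = ⌊$69,214/4⌋ = $17,303 → take DB $19,025. Book value $66,589.
Year 7: DB = ⌊$66,589 × 200%/9⌋ = $14,797; SL = ⌊$50,189/3⌋ = $16,729 → take SL $16,729. Book value $49,860.
Accumulated through year 7 = $300,785 − $49,860 = $250,925.

$250,925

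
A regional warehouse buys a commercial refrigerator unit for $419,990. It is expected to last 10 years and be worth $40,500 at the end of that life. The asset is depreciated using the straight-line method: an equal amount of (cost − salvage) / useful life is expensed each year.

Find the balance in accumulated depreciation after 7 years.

Depreciable base = $419,990 − $40,500 = $379,490.
Annual expense = $379,490 / 10 = $37,949.
End of year 1: book value $382,041.
End of year 2: book value $344,092.
End of year 3: book value $306,143.
End of year 4: book value $268,194.
End of year 5: book value $230,245.
End of year 6: book value $192,296.
End of year 7: book value $154,347.
Accumulated through year 7 = $419,990 − $154,347 = $265,643.

$265,643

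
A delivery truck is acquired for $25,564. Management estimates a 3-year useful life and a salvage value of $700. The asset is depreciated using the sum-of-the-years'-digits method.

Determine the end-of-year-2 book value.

Depreciable base = $25,564 − $700 = $24,864.
Sum of the years' digits = 3+2+1 = 6.
Year 1: $24,864 × 3/6 = $12,432. Book value $13,132.
Year 2: $24,864 × 2/6 = $8,288. Book value $4,844.

$4,844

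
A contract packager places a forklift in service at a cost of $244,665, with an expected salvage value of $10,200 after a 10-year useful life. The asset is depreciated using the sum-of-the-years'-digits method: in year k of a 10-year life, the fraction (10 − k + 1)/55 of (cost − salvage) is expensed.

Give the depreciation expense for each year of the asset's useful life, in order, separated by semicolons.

$42,630; $38,367; $34,104; $29,841; $25,578; $21,315; $17,052; $12,789; $8,526; $4,263

Depreciable base = $244,665 − $10,200 = $234,465.
Sum of the years' digits = 10+9+8+7+6+5+4+3+2+1 = 55.
Year 1: $234,465 × 10/55 = $42,630. Book value $202,035.
Year 2: $234,465 × 9/55 = $38,367. Book value $163,668.
Year 3: $234,465 × 8/55 = $34,104. Book value $129,564.
Year 4: $234,465 × 7/55 = $29,841. Book value $99,723.
Year 5: $234,465 × 6/55 = $25,578. Book value $74,145.
Year 6: $234,465 × 5/55 = $21,315. Book value $52,830.
Year 7: $234,465 × 4/55 = $17,052. Book value $35,778.
Year 8: $234,465 × 3/55 = $12,789. Book value $22,989.
Year 9: $234,465 × 2/55 = $8,526. Book value $14,463.
Year 10: $234,465 × 1/55 = $4,263. Book value $10,200.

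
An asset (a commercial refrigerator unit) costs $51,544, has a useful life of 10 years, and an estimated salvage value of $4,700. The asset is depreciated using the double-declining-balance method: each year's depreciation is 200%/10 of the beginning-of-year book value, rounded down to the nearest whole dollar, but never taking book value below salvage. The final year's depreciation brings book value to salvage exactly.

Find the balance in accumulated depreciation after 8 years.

Depreciable base = $51,544 − $4,700 = $46,844.
Year 1: ⌊$51,544 × 200%/10⌋ = $10,308. Book value $41,236.
Year 2: ⌊$41,236 × 200%/10⌋ = $8,247. Book value $32,989.
Year 3: ⌊$32,989 × 200%/10⌋ = $6,597. Book value $26,392.
Year 4: ⌊$26,392 × 200%/10⌋ = $5,278. Book value $21,114.
Year 5: ⌊$21,114 × 200%/10⌋ = $4,222. Book value $16,892.
Year 6: ⌊$16,892 × 200%/10⌋ = $3,378. Book value $13,514.
Year 7: ⌊$13,514 × 200%/10⌋ = $2,702. Book value $10,812.
Year 8: ⌊$10,812 × 200%/10⌋ = $2,162. Book value $8,650.
Accumulated through year 8 = $51,544 − $8,650 = $42,894.

$42,894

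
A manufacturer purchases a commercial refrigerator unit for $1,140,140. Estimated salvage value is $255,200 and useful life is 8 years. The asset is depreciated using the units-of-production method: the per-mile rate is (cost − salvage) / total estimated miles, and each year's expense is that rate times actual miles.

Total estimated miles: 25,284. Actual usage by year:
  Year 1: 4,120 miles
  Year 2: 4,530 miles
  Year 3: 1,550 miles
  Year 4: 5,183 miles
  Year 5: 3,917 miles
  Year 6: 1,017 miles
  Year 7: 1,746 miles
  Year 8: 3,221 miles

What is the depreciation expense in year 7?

Depreciable base = $1,140,140 − $255,200 = $884,940.
Rate = $884,940 / 25,284 miles = $35 per mile.
Year 1: 4,120 × $35 = $144,200. Book value $995,940.
Year 2: 4,530 × $35 = $158,550. Book value $837,390.
Year 3: 1,550 × $35 = $54,250. Book value $783,140.
Year 4: 5,183 × $35 = $181,405. Book value $601,735.
Year 5: 3,917 × $35 = $137,095. Book value $464,640.
Year 6: 1,017 × $35 = $35,595. Book value $429,045.
Year 7: 1,746 × $35 = $61,110. Book value $367,935.

$61,110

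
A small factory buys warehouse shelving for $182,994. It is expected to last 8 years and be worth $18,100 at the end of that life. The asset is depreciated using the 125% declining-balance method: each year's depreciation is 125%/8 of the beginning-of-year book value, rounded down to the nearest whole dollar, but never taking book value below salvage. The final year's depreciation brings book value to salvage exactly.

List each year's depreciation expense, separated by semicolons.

Depreciable base = $182,994 − $18,100 = $164,894.
Year 1: ⌊$182,994 × 125%/8⌋ = $28,592. Book value $154,402.
Year 2: ⌊$154,402 × 125%/8⌋ = $24,125. Book value $130,277.
Year 3: ⌊$130,277 × 125%/8⌋ = $20,355. Book value $109,922.
Year 4: ⌊$109,922 × 125%/8⌋ = $17,175. Book value $92,747.
Year 5: ⌊$92,747 × 125%/8⌋ = $14,491. Book value $78,256.
Year 6: ⌊$78,256 × 125%/8⌋ = $12,227. Book value $66,029.
Year 7: ⌊$66,029 × 125%/8⌋ = $10,317. Book value $55,712.
Year 8 (final): $55,712 − $18,100 = $37,612. Book value $18,100.

$28,592; $24,125; $20,355; $17,175; $14,491; $12,227; $10,317; $37,612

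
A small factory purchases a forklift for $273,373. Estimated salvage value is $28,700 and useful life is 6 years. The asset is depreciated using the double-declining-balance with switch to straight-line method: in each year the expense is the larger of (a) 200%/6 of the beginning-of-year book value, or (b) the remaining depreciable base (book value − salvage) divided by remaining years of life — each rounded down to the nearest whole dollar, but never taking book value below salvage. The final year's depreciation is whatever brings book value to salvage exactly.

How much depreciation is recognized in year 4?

$27,000

Depreciable base = $273,373 − $28,700 = $244,673.
Year 1: DB = ⌊$273,373 × 200%/6⌋ = $91,124; SL = ⌊$244,673/6⌋ = $40,778 → take DB $91,124. Book value $182,249.
Year 2: DB = ⌊$182,249 × 200%/6⌋ = $60,749; SL = ⌊$153,549/5⌋ = $30,709 → take DB $60,749. Book value $121,500.
Year 3: DB = ⌊$121,500 × 200%/6⌋ = $40,500; SL = ⌊$92,800/4⌋ = $23,200 → take DB $40,500. Book value $81,000.
Year 4: DB = ⌊$81,000 × 200%/6⌋ = $27,000; SL = ⌊$52,300/3⌋ = $17,433 → take DB $27,000. Book value $54,000.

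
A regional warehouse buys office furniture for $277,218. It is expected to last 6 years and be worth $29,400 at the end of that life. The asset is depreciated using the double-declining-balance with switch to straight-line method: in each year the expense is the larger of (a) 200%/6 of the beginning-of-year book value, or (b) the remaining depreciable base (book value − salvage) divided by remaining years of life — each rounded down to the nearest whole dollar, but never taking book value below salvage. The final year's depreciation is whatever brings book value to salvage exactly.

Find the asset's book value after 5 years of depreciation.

Depreciable base = $277,218 − $29,400 = $247,818.
Year 1: DB = ⌊$277,218 × 200%/6⌋ = $92,406; SL = ⌊$247,818/6⌋ = $41,303 → take DB $92,406. Book value $184,812.
Year 2: DB = ⌊$184,812 × 200%/6⌋ = $61,604; SL = ⌊$155,412/5⌋ = $31,082 → take DB $61,604. Book value $123,208.
Year 3: DB = ⌊$123,208 × 200%/6⌋ = $41,069; SL = ⌊$93,808/4⌋ = $23,452 → take DB $41,069. Book value $82,139.
Year 4: DB = ⌊$82,139 × 200%/6⌋ = $27,379; SL = ⌊$52,739/3⌋ = $17,579 → take DB $27,379. Book value $54,760.
Year 5: DB = ⌊$54,760 × 200%/6⌋ = $18,253; SL = ⌊$25,360/2⌋ = $12,680 → take DB $18,253. Book value $36,507.

$36,507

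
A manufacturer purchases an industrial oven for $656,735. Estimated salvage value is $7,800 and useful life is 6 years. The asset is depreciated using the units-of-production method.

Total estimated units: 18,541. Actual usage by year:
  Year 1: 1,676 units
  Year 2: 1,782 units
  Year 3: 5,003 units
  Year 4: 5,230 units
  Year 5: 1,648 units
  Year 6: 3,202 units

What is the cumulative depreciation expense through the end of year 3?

Depreciable base = $656,735 − $7,800 = $648,935.
Rate = $648,935 / 18,541 units = $35 per unit.
Year 1: 1,676 × $35 = $58,660. Book value $598,075.
Year 2: 1,782 × $35 = $62,370. Book value $535,705.
Year 3: 5,003 × $35 = $175,105. Book value $360,600.
Accumulated through year 3 = $656,735 − $360,600 = $296,135.

$296,135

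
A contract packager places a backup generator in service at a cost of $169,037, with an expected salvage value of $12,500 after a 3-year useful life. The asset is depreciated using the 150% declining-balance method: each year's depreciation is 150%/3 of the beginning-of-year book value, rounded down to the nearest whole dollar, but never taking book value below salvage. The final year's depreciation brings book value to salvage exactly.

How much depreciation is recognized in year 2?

$42,259

Depreciable base = $169,037 − $12,500 = $156,537.
Year 1: ⌊$169,037 × 150%/3⌋ = $84,518. Book value $84,519.
Year 2: ⌊$84,519 × 150%/3⌋ = $42,259. Book value $42,260.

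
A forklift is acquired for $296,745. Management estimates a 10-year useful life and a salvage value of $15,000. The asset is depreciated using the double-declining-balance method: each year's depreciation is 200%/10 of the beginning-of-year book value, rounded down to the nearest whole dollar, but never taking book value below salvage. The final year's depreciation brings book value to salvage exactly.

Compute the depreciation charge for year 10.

$24,831

Depreciable base = $296,745 − $15,000 = $281,745.
Year 1: ⌊$296,745 × 200%/10⌋ = $59,349. Book value $237,396.
Year 2: ⌊$237,396 × 200%/10⌋ = $47,479. Book value $189,917.
Year 3: ⌊$189,917 × 200%/10⌋ = $37,983. Book value $151,934.
Year 4: ⌊$151,934 × 200%/10⌋ = $30,386. Book value $121,548.
Year 5: ⌊$121,548 × 200%/10⌋ = $24,309. Book value $97,239.
Year 6: ⌊$97,239 × 200%/10⌋ = $19,447. Book value $77,792.
Year 7: ⌊$77,792 × 200%/10⌋ = $15,558. Book value $62,234.
Year 8: ⌊$62,234 × 200%/10⌋ = $12,446. Book value $49,788.
Year 9: ⌊$49,788 × 200%/10⌋ = $9,957. Book value $39,831.
Year 10 (final): $39,831 − $15,000 = $24,831. Book value $15,000.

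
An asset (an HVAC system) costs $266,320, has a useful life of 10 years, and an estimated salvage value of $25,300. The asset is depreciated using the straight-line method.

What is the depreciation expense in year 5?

$24,102

Depreciable base = $266,320 − $25,300 = $241,020.
Annual expense = $241,020 / 10 = $24,102.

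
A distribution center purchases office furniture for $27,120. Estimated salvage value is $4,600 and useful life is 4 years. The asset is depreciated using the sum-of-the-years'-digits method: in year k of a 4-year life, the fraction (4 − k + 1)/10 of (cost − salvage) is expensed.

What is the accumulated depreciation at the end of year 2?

$15,764

Depreciable base = $27,120 − $4,600 = $22,520.
Sum of the years' digits = 4+3+2+1 = 10.
Year 1: $22,520 × 4/10 = $9,008. Book value $18,112.
Year 2: $22,520 × 3/10 = $6,756. Book value $11,356.
Accumulated through year 2 = $27,120 − $11,356 = $15,764.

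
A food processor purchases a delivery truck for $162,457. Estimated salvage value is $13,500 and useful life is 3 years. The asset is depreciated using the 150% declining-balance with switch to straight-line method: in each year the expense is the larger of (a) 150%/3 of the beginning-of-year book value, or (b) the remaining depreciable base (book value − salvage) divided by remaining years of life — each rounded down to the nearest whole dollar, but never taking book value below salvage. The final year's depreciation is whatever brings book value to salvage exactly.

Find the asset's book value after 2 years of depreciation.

$40,615

Depreciable base = $162,457 − $13,500 = $148,957.
Year 1: DB = ⌊$162,457 × 150%/3⌋ = $81,228; SL = ⌊$148,957/3⌋ = $49,652 → take DB $81,228. Book value $81,229.
Year 2: DB = ⌊$81,229 × 150%/3⌋ = $40,614; SL = ⌊$67,729/2⌋ = $33,864 → take DB $40,614. Book value $40,615.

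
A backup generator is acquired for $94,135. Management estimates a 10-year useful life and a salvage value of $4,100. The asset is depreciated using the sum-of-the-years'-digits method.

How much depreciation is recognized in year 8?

Depreciable base = $94,135 − $4,100 = $90,035.
Sum of the years' digits = 10+9+8+7+6+5+4+3+2+1 = 55.
Year 1: $90,035 × 10/55 = $16,370. Book value $77,765.
Year 2: $90,035 × 9/55 = $14,733. Book value $63,032.
Year 3: $90,035 × 8/55 = $13,096. Book value $49,936.
Year 4: $90,035 × 7/55 = $11,459. Book value $38,477.
Year 5: $90,035 × 6/55 = $9,822. Book value $28,655.
Year 6: $90,035 × 5/55 = $8,185. Book value $20,470.
Year 7: $90,035 × 4/55 = $6,548. Book value $13,922.
Year 8: $90,035 × 3/55 = $4,911. Book value $9,011.

$4,911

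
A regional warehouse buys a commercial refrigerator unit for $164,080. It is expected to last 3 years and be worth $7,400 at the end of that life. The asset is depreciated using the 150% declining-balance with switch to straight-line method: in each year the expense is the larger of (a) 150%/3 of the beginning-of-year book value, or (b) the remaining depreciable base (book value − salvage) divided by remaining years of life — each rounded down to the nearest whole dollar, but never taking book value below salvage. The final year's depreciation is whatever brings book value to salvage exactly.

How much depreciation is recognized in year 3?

Depreciable base = $164,080 − $7,400 = $156,680.
Year 1: DB = ⌊$164,080 × 150%/3⌋ = $82,040; SL = ⌊$156,680/3⌋ = $52,226 → take DB $82,040. Book value $82,040.
Year 2: DB = ⌊$82,040 × 150%/3⌋ = $41,020; SL = ⌊$74,640/2⌋ = $37,320 → take DB $41,020. Book value $41,020.
Year 3 (final): $41,020 − $7,400 = $33,620. Book value $7,400.

$33,620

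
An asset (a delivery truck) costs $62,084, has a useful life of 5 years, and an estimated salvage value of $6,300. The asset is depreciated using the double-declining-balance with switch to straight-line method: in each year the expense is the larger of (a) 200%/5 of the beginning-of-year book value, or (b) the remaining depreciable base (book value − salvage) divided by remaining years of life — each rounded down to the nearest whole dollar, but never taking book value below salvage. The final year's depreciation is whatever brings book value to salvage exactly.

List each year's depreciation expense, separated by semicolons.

Depreciable base = $62,084 − $6,300 = $55,784.
Year 1: DB = ⌊$62,084 × 200%/5⌋ = $24,833; SL = ⌊$55,784/5⌋ = $11,156 → take DB $24,833. Book value $37,251.
Year 2: DB = ⌊$37,251 × 200%/5⌋ = $14,900; SL = ⌊$30,951/4⌋ = $7,737 → take DB $14,900. Book value $22,351.
Year 3: DB = ⌊$22,351 × 200%/5⌋ = $8,940; SL = ⌊$16,051/3⌋ = $5,350 → take DB $8,940. Book value $13,411.
Year 4: DB = ⌊$13,411 × 200%/5⌋ = $5,364; SL = ⌊$7,111/2⌋ = $3,555 → take DB $5,364. Book value $8,047.
Year 5 (final): $8,047 − $6,300 = $1,747. Book value $6,300.

$24,833; $14,900; $8,940; $5,364; $1,747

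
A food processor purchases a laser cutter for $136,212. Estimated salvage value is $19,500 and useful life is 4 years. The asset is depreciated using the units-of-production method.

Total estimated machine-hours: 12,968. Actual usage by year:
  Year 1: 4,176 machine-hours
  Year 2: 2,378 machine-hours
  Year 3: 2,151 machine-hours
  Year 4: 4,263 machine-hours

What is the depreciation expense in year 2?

$21,402

Depreciable base = $136,212 − $19,500 = $116,712.
Rate = $116,712 / 12,968 machine-hours = $9 per machine-hour.
Year 1: 4,176 × $9 = $37,584. Book value $98,628.
Year 2: 2,378 × $9 = $21,402. Book value $77,226.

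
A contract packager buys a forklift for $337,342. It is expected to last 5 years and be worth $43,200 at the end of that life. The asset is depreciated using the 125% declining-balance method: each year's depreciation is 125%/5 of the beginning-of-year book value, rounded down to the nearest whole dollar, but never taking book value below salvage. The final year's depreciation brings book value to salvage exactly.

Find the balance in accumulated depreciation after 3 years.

Depreciable base = $337,342 − $43,200 = $294,142.
Year 1: ⌊$337,342 × 125%/5⌋ = $84,335. Book value $253,007.
Year 2: ⌊$253,007 × 125%/5⌋ = $63,251. Book value $189,756.
Year 3: ⌊$189,756 × 125%/5⌋ = $47,439. Book value $142,317.
Accumulated through year 3 = $337,342 − $142,317 = $195,025.

$195,025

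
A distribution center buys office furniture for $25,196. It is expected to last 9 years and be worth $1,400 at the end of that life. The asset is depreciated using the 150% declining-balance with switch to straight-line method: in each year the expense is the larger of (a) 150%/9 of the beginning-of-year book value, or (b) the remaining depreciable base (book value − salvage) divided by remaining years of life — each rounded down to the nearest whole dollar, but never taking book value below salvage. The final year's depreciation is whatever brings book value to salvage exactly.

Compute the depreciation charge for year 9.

Depreciable base = $25,196 − $1,400 = $23,796.
Year 1: DB = ⌊$25,196 × 150%/9⌋ = $4,199; SL = ⌊$23,796/9⌋ = $2,644 → take DB $4,199. Book value $20,997.
Year 2: DB = ⌊$20,997 × 150%/9⌋ = $3,499; SL = ⌊$19,597/8⌋ = $2,449 → take DB $3,499. Book value $17,498.
Year 3: DB = ⌊$17,498 × 150%/9⌋ = $2,916; SL = ⌊$16,098/7⌋ = $2,299 → take DB $2,916. Book value $14,582.
Year 4: DB = ⌊$14,582 × 150%/9⌋ = $2,430; SL = ⌊$13,182/6⌋ = $2,197 → take DB $2,430. Book value $12,152.
Year 5: DB = ⌊$12,152 × 150%/9⌋ = $2,025; SL = ⌊$10,752/5⌋ = $2,150 → take SL $2,150. Book value $10,002.
Year 6: DB = ⌊$10,002 × 150%/9⌋ = $1,667; SL = ⌊$8,602/4⌋ = $2,150 → take SL $2,150. Book value $7,852.
Year 7: DB = ⌊$7,852 × 150%/9⌋ = $1,308; SL = ⌊$6,452/3⌋ = $2,150 → take SL $2,150. Book value $5,702.
Year 8: DB = ⌊$5,702 × 150%/9⌋ = $950; SL = ⌊$4,302/2⌋ = $2,151 → take SL $2,151. Book value $3,551.
Year 9 (final): $3,551 − $1,400 = $2,151. Book value $1,400.

$2,151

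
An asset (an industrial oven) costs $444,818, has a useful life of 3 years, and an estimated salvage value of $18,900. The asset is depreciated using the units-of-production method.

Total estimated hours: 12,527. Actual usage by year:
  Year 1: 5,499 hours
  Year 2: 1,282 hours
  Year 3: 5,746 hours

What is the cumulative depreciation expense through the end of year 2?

$230,554

Depreciable base = $444,818 − $18,900 = $425,918.
Rate = $425,918 / 12,527 hours = $34 per hour.
Year 1: 5,499 × $34 = $186,966. Book value $257,852.
Year 2: 1,282 × $34 = $43,588. Book value $214,264.
Accumulated through year 2 = $444,818 − $214,264 = $230,554.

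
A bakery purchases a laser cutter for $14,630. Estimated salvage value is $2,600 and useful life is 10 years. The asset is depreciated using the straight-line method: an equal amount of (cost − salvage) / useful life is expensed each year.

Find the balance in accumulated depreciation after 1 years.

Depreciable base = $14,630 − $2,600 = $12,030.
Annual expense = $12,030 / 10 = $1,203.
End of year 1: book value $13,427.
Accumulated through year 1 = $14,630 − $13,427 = $1,203.

$1,203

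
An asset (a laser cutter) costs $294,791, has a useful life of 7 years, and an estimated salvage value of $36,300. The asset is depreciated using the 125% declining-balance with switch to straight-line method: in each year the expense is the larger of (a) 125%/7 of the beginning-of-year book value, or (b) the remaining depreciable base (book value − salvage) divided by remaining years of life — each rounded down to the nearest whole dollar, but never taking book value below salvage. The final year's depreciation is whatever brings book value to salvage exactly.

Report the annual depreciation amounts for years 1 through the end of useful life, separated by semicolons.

Depreciable base = $294,791 − $36,300 = $258,491.
Year 1: DB = ⌊$294,791 × 125%/7⌋ = $52,641; SL = ⌊$258,491/7⌋ = $36,927 → take DB $52,641. Book value $242,150.
Year 2: DB = ⌊$242,150 × 125%/7⌋ = $43,241; SL = ⌊$205,850/6⌋ = $34,308 → take DB $43,241. Book value $198,909.
Year 3: DB = ⌊$198,909 × 125%/7⌋ = $35,519; SL = ⌊$162,609/5⌋ = $32,521 → take DB $35,519. Book value $163,390.
Year 4: DB = ⌊$163,390 × 125%/7⌋ = $29,176; SL = ⌊$127,090/4⌋ = $31,772 → take SL $31,772. Book value $131,618.
Year 5: DB = ⌊$131,618 × 125%/7⌋ = $23,503; SL = ⌊$95,318/3⌋ = $31,772 → take SL $31,772. Book value $99,846.
Year 6: DB = ⌊$99,846 × 125%/7⌋ = $17,829; SL = ⌊$63,546/2⌋ = $31,773 → take SL $31,773. Book value $68,073.
Year 7 (final): $68,073 − $36,300 = $31,773. Book value $36,300.

$52,641; $43,241; $35,519; $31,772; $31,772; $31,773; $31,773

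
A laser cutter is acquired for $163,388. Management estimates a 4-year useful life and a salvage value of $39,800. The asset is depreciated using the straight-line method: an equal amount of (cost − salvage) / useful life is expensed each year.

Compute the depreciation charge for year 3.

Depreciable base = $163,388 − $39,800 = $123,588.
Annual expense = $123,588 / 4 = $30,897.

$30,897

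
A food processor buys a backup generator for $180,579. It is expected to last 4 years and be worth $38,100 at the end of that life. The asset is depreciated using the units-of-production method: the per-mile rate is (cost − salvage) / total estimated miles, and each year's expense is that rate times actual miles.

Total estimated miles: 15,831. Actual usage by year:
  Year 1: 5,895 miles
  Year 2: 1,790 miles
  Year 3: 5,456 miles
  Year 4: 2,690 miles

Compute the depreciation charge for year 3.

$49,104

Depreciable base = $180,579 − $38,100 = $142,479.
Rate = $142,479 / 15,831 miles = $9 per mile.
Year 1: 5,895 × $9 = $53,055. Book value $127,524.
Year 2: 1,790 × $9 = $16,110. Book value $111,414.
Year 3: 5,456 × $9 = $49,104. Book value $62,310.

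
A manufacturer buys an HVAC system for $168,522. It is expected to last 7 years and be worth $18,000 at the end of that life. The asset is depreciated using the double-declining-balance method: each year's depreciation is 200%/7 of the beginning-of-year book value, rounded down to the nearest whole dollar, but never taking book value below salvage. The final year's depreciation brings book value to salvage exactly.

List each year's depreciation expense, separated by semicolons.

Depreciable base = $168,522 − $18,000 = $150,522.
Year 1: ⌊$168,522 × 200%/7⌋ = $48,149. Book value $120,373.
Year 2: ⌊$120,373 × 200%/7⌋ = $34,392. Book value $85,981.
Year 3: ⌊$85,981 × 200%/7⌋ = $24,566. Book value $61,415.
Year 4: ⌊$61,415 × 200%/7⌋ = $17,547. Book value $43,868.
Year 5: ⌊$43,868 × 200%/7⌋ = $12,533. Book value $31,335.
Year 6: ⌊$31,335 × 200%/7⌋ = $8,952. Book value $22,383.
Year 7 (final): $22,383 − $18,000 = $4,383. Book value $18,000.

$48,149; $34,392; $24,566; $17,547; $12,533; $8,952; $4,383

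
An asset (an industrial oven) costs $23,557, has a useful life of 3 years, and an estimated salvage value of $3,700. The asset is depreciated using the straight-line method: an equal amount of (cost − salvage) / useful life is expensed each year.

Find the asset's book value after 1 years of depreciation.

Depreciable base = $23,557 − $3,700 = $19,857.
Annual expense = $19,857 / 3 = $6,619.
End of year 1: book value $16,938.

$16,938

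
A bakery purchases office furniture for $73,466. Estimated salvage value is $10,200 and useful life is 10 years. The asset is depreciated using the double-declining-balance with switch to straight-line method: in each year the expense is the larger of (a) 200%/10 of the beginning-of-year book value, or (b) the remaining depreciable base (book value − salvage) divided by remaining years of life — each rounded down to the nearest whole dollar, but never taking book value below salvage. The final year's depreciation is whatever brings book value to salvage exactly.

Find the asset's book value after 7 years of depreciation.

Depreciable base = $73,466 − $10,200 = $63,266.
Year 1: DB = ⌊$73,466 × 200%/10⌋ = $14,693; SL = ⌊$63,266/10⌋ = $6,326 → take DB $14,693. Book value $58,773.
Year 2: DB = ⌊$58,773 × 200%/10⌋ = $11,754; SL = ⌊$48,573/9⌋ = $5,397 → take DB $11,754. Book value $47,019.
Year 3: DB = ⌊$47,019 × 200%/10⌋ = $9,403; SL = ⌊$36,819/8⌋ = $4,602 → take DB $9,403. Book value $37,616.
Year 4: DB = ⌊$37,616 × 200%/10⌋ = $7,523; SL = ⌊$27,416/7⌋ = $3,916 → take DB $7,523. Book value $30,093.
Year 5: DB = ⌊$30,093 × 200%/10⌋ = $6,018; SL = ⌊$19,893/6⌋ = $3,315 → take DB $6,018. Book value $24,075.
Year 6: DB = ⌊$24,075 × 200%/10⌋ = $4,815; SL = ⌊$13,875/5⌋ = $2,775 → take DB $4,815. Book value $19,260.
Year 7: DB = ⌊$19,260 × 200%/10⌋ = $3,852; SL = ⌊$9,060/4⌋ = $2,265 → take DB $3,852. Book value $15,408.

$15,408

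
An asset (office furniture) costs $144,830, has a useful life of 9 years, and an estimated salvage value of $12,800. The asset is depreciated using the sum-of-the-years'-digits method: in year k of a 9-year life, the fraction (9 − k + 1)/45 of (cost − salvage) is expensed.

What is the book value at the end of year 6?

Depreciable base = $144,830 − $12,800 = $132,030.
Sum of the years' digits = 9+8+7+6+5+4+3+2+1 = 45.
Year 1: $132,030 × 9/45 = $26,406. Book value $118,424.
Year 2: $132,030 × 8/45 = $23,472. Book value $94,952.
Year 3: $132,030 × 7/45 = $20,538. Book value $74,414.
Year 4: $132,030 × 6/45 = $17,604. Book value $56,810.
Year 5: $132,030 × 5/45 = $14,670. Book value $42,140.
Year 6: $132,030 × 4/45 = $11,736. Book value $30,404.

$30,404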